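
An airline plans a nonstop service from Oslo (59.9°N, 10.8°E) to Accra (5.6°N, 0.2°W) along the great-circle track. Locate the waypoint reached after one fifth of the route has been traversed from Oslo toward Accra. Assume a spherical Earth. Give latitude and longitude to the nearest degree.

≈ 49°N, 7°E

From cos δ = sin φ₁ sin φ₂ + cos φ₁ cos φ₂ cos Δλ, the central angle is δ ≈ 0.959 rad (54.9°).
Interpolate at f = 1/5 with slerp weights a = sin((1−f)δ)/sin δ ≈ 0.848, b = sin(fδ)/sin δ ≈ 0.233.
p = a·p₁ + b·p₂ ≈ (0.649, 0.079, 0.756); φ = arcsin(p_z) ≈ 49.14°, λ = atan2(p_y, p_x) ≈ 6.92°.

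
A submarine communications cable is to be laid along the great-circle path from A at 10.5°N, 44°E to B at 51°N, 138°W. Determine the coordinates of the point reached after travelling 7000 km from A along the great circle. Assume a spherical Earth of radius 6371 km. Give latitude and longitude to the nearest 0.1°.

Convert each endpoint to a unit vector on the sphere (x = cos φ cos λ, y = cos φ sin λ, z = sin φ).
The central angle between the endpoints is δ = arccos(p₁·p₂) ≈ 2.068 rad (118.5°). The total great-circle distance is δ·R ≈ 2.068 × 6371 ≈ 13174 km, so the target fraction is f = 7000/13174 ≈ 0.531.
Interpolate at f ≈ 0.531 with slerp weights a = sin((1−f)δ)/sin δ ≈ 0.938, b = sin(fδ)/sin δ ≈ 1.013.
p = a·p₁ + b·p₂ ≈ (0.189, 0.214, 0.958); φ = arcsin(p_z) ≈ 73.40°, λ = atan2(p_y, p_x) ≈ 48.47°.

≈ 73.4°N, 48.5°E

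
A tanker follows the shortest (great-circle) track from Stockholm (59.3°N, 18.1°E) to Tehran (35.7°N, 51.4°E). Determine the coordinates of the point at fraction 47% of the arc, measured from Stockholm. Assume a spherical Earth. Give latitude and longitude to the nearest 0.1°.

Write both endpoints as unit vectors p₁, p₂ with components (cos φ cos λ, cos φ sin λ, sin φ).
The central angle between the endpoints is δ = arccos(p₁·p₂) ≈ 0.558 rad (32.0°).
Interpolate at f = 0.47 with slerp weights a = sin((1−f)δ)/sin δ ≈ 0.550, b = sin(fδ)/sin δ ≈ 0.490.
p = a·p₁ + b·p₂ ≈ (0.515, 0.398, 0.759); φ = arcsin(p_z) ≈ 49.38°, λ = atan2(p_y, p_x) ≈ 37.69°.

≈ 49.4°N, 37.7°E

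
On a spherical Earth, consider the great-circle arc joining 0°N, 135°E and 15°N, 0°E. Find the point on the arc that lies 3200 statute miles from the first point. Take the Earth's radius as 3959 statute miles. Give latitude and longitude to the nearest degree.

The haversine formula gives a central angle δ ≈ 2.323 rad (133.1°) between the endpoints. The total great-circle distance is δ·R ≈ 2.323 × 3959 ≈ 9195 mi, so the target fraction is f = 3200/9195 ≈ 0.348.
Interpolate at f ≈ 0.348 with slerp weights a = sin((1−f)δ)/sin δ ≈ 1.367, b = sin(fδ)/sin δ ≈ 0.990.
p = a·p₁ + b·p₂ ≈ (-0.010, 0.967, 0.256); φ = arcsin(p_z) ≈ 14.85°, λ = atan2(p_y, p_x) ≈ 90.61°.

≈ 15°N, 91°E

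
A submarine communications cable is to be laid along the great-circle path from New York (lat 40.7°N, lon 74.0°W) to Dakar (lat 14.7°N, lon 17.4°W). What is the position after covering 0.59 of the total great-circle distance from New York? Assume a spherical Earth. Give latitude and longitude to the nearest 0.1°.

≈ lat 28.2°N, lon 37.1°W

The haversine formula gives a central angle δ ≈ 0.965 rad (55.3°) between the endpoints.
Interpolate at f = 0.59 with slerp weights a = sin((1−f)δ)/sin δ ≈ 0.469, b = sin(fδ)/sin δ ≈ 0.656.
p = a·p₁ + b·p₂ ≈ (0.703, -0.531, 0.472); φ = arcsin(p_z) ≈ 28.18°, λ = atan2(p_y, p_x) ≈ -37.07°.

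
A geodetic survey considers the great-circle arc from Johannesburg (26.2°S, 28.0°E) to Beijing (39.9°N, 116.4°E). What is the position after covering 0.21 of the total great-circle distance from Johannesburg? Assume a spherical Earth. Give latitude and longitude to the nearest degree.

≈ 12°S, 46°E

Convert each endpoint to a unit vector on the sphere (x = cos φ cos λ, y = cos φ sin λ, z = sin φ).
The central angle between the endpoints is δ = arccos(p₁·p₂) ≈ 1.838 rad (105.3°).
Interpolate at f = 0.21 with slerp weights a = sin((1−f)δ)/sin δ ≈ 1.029, b = sin(fδ)/sin δ ≈ 0.390.
p = a·p₁ + b·p₂ ≈ (0.682, 0.702, -0.204); φ = arcsin(p_z) ≈ -11.78°, λ = atan2(p_y, p_x) ≈ 45.80°.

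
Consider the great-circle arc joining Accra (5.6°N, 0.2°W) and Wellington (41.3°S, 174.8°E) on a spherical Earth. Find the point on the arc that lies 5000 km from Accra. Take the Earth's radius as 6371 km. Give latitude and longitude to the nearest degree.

≈ 39°S, 6°E

Write both endpoints as unit vectors p₁, p₂ with components (cos φ cos λ, cos φ sin λ, sin φ).
The central angle between the endpoints is δ = arccos(p₁·p₂) ≈ 2.514 rad (144.0°). The total great-circle distance is δ·R ≈ 2.514 × 6371 ≈ 16014 km, so the target fraction is f = 5000/16014 ≈ 0.312.
Interpolate at f ≈ 0.312 with slerp weights a = sin((1−f)δ)/sin δ ≈ 1.681, b = sin(fδ)/sin δ ≈ 1.203.
p = a·p₁ + b·p₂ ≈ (0.773, 0.076, -0.630); φ = arcsin(p_z) ≈ -39.04°, λ = atan2(p_y, p_x) ≈ 5.62°.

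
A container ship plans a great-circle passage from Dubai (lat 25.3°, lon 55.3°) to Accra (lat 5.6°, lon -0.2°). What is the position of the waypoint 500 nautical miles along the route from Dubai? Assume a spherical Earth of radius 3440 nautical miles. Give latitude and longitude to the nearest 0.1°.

≈ lat 23.5°, lon 46.4°

Convert each endpoint to a unit vector on the sphere (x = cos φ cos λ, y = cos φ sin λ, z = sin φ).
The central angle between the endpoints is δ = arccos(p₁·p₂) ≈ 0.987 rad (56.5°). The total great-circle distance is δ·R ≈ 0.987 × 3440 ≈ 3395 nmi, so the target fraction is f = 500/3395 ≈ 0.147.
Interpolate at f ≈ 0.147 with slerp weights a = sin((1−f)δ)/sin δ ≈ 0.894, b = sin(fδ)/sin δ ≈ 0.174.
p = a·p₁ + b·p₂ ≈ (0.633, 0.664, 0.399); φ = arcsin(p_z) ≈ 23.51°, λ = atan2(p_y, p_x) ≈ 46.37°.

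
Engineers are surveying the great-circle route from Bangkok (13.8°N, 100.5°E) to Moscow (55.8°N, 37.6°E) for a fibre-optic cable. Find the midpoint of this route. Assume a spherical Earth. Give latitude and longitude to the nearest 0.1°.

≈ 38.8°N, 78.3°E

Convert each endpoint to a unit vector on the sphere (x = cos φ cos λ, y = cos φ sin λ, z = sin φ).
The central angle between the endpoints is δ = arccos(p₁·p₂) ≈ 1.109 rad (63.5°).
Interpolate at f = 1/2 with slerp weights a = sin((1−f)δ)/sin δ ≈ 0.588, b = sin(fδ)/sin δ ≈ 0.588.
p = a·p₁ + b·p₂ ≈ (0.158, 0.763, 0.627); φ = arcsin(p_z) ≈ 38.80°, λ = atan2(p_y, p_x) ≈ 78.32°.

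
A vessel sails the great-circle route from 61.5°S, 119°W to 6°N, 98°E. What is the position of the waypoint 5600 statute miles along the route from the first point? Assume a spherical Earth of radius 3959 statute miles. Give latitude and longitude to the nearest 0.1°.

≈ 28.9°S, 110.9°E

Convert each endpoint to a unit vector on the sphere (x = cos φ cos λ, y = cos φ sin λ, z = sin φ).
The central angle between the endpoints is δ = arccos(p₁·p₂) ≈ 2.061 rad (118.1°). The total great-circle distance is δ·R ≈ 2.061 × 3959 ≈ 8160 mi, so the target fraction is f = 5600/8160 ≈ 0.686.
Interpolate at f ≈ 0.686 with slerp weights a = sin((1−f)δ)/sin δ ≈ 0.683, b = sin(fδ)/sin δ ≈ 1.120.
p = a·p₁ + b·p₂ ≈ (-0.313, 0.818, -0.483); φ = arcsin(p_z) ≈ -28.89°, λ = atan2(p_y, p_x) ≈ 110.94°.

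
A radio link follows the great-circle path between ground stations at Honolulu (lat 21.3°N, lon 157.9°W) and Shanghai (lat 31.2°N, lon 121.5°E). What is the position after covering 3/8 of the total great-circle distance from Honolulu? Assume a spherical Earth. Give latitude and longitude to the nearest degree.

Write both endpoints as unit vectors p₁, p₂ with components (cos φ cos λ, cos φ sin λ, sin φ).
The central angle between the endpoints is δ = arccos(p₁·p₂) ≈ 1.247 rad (71.4°).
Interpolate at f = 3/8 with slerp weights a = sin((1−f)δ)/sin δ ≈ 0.741, b = sin(fδ)/sin δ ≈ 0.475.
p = a·p₁ + b·p₂ ≈ (-0.852, 0.087, 0.516); φ = arcsin(p_z) ≈ 31.04°, λ = atan2(p_y, p_x) ≈ 174.18°.

≈ lat 31°N, lon 174°E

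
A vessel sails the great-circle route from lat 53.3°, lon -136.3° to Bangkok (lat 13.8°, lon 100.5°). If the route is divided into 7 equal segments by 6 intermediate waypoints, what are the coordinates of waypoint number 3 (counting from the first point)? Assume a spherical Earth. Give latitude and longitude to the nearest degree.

≈ lat 56°, lon 148°

Write both endpoints as unit vectors p₁, p₂ with components (cos φ cos λ, cos φ sin λ, sin φ).
The central angle between the endpoints is δ = arccos(p₁·p₂) ≈ 1.698 rad (97.3°).
Interpolate at f = 3/7 with slerp weights a = sin((1−f)δ)/sin δ ≈ 0.832, b = sin(fδ)/sin δ ≈ 0.670.
p = a·p₁ + b·p₂ ≈ (-0.478, 0.297, 0.827); φ = arcsin(p_z) ≈ 55.76°, λ = atan2(p_y, p_x) ≈ 148.16°.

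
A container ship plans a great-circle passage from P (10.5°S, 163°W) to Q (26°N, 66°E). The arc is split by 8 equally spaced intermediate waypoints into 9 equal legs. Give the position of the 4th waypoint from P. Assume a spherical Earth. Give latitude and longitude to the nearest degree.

Write both endpoints as unit vectors p₁, p₂ with components (cos φ cos λ, cos φ sin λ, sin φ).
The central angle between the endpoints is δ = arccos(p₁·p₂) ≈ 2.291 rad (131.3°).
Interpolate at f = 4/9 with slerp weights a = sin((1−f)δ)/sin δ ≈ 1.272, b = sin(fδ)/sin δ ≈ 1.133.
p = a·p₁ + b·p₂ ≈ (-0.782, 0.564, 0.265); φ = arcsin(p_z) ≈ 15.35°, λ = atan2(p_y, p_x) ≈ 144.18°.

≈ (15°N, 144°E)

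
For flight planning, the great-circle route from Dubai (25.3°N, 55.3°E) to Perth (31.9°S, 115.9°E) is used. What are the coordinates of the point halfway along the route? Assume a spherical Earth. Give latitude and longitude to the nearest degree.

≈ 4°S, 85°E

Convert each endpoint to a unit vector on the sphere (x = cos φ cos λ, y = cos φ sin λ, z = sin φ).
The central angle between the endpoints is δ = arccos(p₁·p₂) ≈ 1.419 rad (81.3°).
Interpolate at f = 1/2 with slerp weights a = sin((1−f)δ)/sin δ ≈ 0.659, b = sin(fδ)/sin δ ≈ 0.659.
p = a·p₁ + b·p₂ ≈ (0.095, 0.993, -0.067); φ = arcsin(p_z) ≈ -3.82°, λ = atan2(p_y, p_x) ≈ 84.55°.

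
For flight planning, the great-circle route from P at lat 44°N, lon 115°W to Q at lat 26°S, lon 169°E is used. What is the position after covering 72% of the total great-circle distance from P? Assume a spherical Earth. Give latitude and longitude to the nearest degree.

≈ lat 5°S, lon 172°W

Write both endpoints as unit vectors p₁, p₂ with components (cos φ cos λ, cos φ sin λ, sin φ).
The central angle between the endpoints is δ = arccos(p₁·p₂) ≈ 1.719 rad (98.5°).
Interpolate at f = 0.72 with slerp weights a = sin((1−f)δ)/sin δ ≈ 0.468, b = sin(fδ)/sin δ ≈ 0.956.
p = a·p₁ + b·p₂ ≈ (-0.986, -0.141, -0.094); φ = arcsin(p_z) ≈ -5.38°, λ = atan2(p_y, p_x) ≈ -171.84°.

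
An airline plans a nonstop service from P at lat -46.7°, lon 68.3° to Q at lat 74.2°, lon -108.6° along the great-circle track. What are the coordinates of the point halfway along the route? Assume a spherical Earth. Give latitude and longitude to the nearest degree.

The haversine formula gives a central angle δ ≈ 2.661 rad (152.5°) between the endpoints.
Interpolate at f = 1/2 with slerp weights a = sin((1−f)δ)/sin δ ≈ 2.101, b = sin(fδ)/sin δ ≈ 2.101.
p = a·p₁ + b·p₂ ≈ (0.350, 0.797, 0.493); φ = arcsin(p_z) ≈ 29.51°, λ = atan2(p_y, p_x) ≈ 66.26°.

≈ lat 30°, lon 66°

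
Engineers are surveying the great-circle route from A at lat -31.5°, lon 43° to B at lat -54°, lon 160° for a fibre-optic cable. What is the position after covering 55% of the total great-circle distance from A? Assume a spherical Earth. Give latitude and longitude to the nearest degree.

Convert each endpoint to a unit vector on the sphere (x = cos φ cos λ, y = cos φ sin λ, z = sin φ).
The central angle between the endpoints is δ = arccos(p₁·p₂) ≈ 1.374 rad (78.7°).
Interpolate at f = 0.55 with slerp weights a = sin((1−f)δ)/sin δ ≈ 0.591, b = sin(fδ)/sin δ ≈ 0.699.
p = a·p₁ + b·p₂ ≈ (-0.018, 0.484, -0.875); φ = arcsin(p_z) ≈ -61.01°, λ = atan2(p_y, p_x) ≈ 92.09°.

≈ lat -61°, lon 92°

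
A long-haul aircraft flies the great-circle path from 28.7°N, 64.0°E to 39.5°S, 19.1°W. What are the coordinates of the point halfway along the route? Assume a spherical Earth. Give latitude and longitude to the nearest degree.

Convert each endpoint to a unit vector on the sphere (x = cos φ cos λ, y = cos φ sin λ, z = sin φ).
The central angle between the endpoints is δ = arccos(p₁·p₂) ≈ 1.797 rad (103.0°).
Interpolate at f = 1/2 with slerp weights a = sin((1−f)δ)/sin δ ≈ 0.803, b = sin(fδ)/sin δ ≈ 0.803.
p = a·p₁ + b·p₂ ≈ (0.894, 0.430, -0.125); φ = arcsin(p_z) ≈ -7.19°, λ = atan2(p_y, p_x) ≈ 25.70°.

≈ 7°S, 26°E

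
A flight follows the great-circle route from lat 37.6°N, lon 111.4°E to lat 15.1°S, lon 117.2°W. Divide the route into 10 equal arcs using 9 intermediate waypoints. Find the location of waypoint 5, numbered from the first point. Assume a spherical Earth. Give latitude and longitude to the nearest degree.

Convert each endpoint to a unit vector on the sphere (x = cos φ cos λ, y = cos φ sin λ, z = sin φ).
The central angle between the endpoints is δ = arccos(p₁·p₂) ≈ 2.298 rad (131.7°).
Interpolate at f = 5/10 with slerp weights a = sin((1−f)δ)/sin δ ≈ 1.221, b = sin(fδ)/sin δ ≈ 1.221.
p = a·p₁ + b·p₂ ≈ (-0.892, -0.148, 0.427); φ = arcsin(p_z) ≈ 25.28°, λ = atan2(p_y, p_x) ≈ -170.59°.

≈ lat 25°N, lon 171°W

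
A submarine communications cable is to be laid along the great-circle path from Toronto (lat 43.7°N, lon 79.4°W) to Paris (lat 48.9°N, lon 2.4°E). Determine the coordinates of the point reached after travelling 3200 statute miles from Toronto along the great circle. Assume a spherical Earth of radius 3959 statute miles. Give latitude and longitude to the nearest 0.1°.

≈ lat 52.0°N, lon 8.6°W

The haversine formula gives a central angle δ ≈ 0.942 rad (54.0°) between the endpoints. The total great-circle distance is δ·R ≈ 0.942 × 3959 ≈ 3728 mi, so the target fraction is f = 3200/3728 ≈ 0.858.
Interpolate at f ≈ 0.858 with slerp weights a = sin((1−f)δ)/sin δ ≈ 0.165, b = sin(fδ)/sin δ ≈ 0.894.
p = a·p₁ + b·p₂ ≈ (0.609, -0.092, 0.788); φ = arcsin(p_z) ≈ 51.96°, λ = atan2(p_y, p_x) ≈ -8.61°.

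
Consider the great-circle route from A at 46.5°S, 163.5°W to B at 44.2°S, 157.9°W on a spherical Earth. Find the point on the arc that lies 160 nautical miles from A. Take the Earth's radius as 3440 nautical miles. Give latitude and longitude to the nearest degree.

≈ 45°S, 160°W

From cos δ = sin φ₁ sin φ₂ + cos φ₁ cos φ₂ cos Δλ, the central angle is δ ≈ 0.080 rad (4.6°). The total great-circle distance is δ·R ≈ 0.080 × 3440 ≈ 274 nmi, so the target fraction is f = 160/274 ≈ 0.585.
Interpolate at f ≈ 0.585 with slerp weights a = sin((1−f)δ)/sin δ ≈ 0.416, b = sin(fδ)/sin δ ≈ 0.585.
p = a·p₁ + b·p₂ ≈ (-0.663, -0.239, -0.709); φ = arcsin(p_z) ≈ -45.19°, λ = atan2(p_y, p_x) ≈ -160.17°.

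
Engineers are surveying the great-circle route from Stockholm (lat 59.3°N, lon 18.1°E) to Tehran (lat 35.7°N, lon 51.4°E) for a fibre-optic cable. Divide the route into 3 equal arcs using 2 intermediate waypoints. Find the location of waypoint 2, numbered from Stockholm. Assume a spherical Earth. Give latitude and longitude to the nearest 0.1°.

The haversine formula gives a central angle δ ≈ 0.558 rad (32.0°) between the endpoints.
Interpolate at f = 2/3 with slerp weights a = sin((1−f)δ)/sin δ ≈ 0.349, b = sin(fδ)/sin δ ≈ 0.686.
p = a·p₁ + b·p₂ ≈ (0.517, 0.491, 0.701); φ = arcsin(p_z) ≈ 44.50°, λ = atan2(p_y, p_x) ≈ 43.51°.

≈ lat 44.5°N, lon 43.5°E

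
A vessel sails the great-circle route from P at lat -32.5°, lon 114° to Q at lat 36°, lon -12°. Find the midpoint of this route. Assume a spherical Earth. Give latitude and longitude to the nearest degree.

≈ lat 4°, lon 53°

The haversine formula gives a central angle δ ≈ 2.370 rad (135.8°) between the endpoints.
Interpolate at f = 1/2 with slerp weights a = sin((1−f)δ)/sin δ ≈ 1.329, b = sin(fδ)/sin δ ≈ 1.329.
p = a·p₁ + b·p₂ ≈ (0.596, 0.800, 0.067); φ = arcsin(p_z) ≈ 3.85°, λ = atan2(p_y, p_x) ≈ 53.34°.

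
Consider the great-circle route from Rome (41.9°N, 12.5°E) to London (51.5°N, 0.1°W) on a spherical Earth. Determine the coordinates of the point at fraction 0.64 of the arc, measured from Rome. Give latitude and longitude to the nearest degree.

≈ (48°N, 5°E)

Write both endpoints as unit vectors p₁, p₂ with components (cos φ cos λ, cos φ sin λ, sin φ).
The central angle between the endpoints is δ = arccos(p₁·p₂) ≈ 0.225 rad (12.9°).
Interpolate at f = 0.64 with slerp weights a = sin((1−f)δ)/sin δ ≈ 0.363, b = sin(fδ)/sin δ ≈ 0.643.
p = a·p₁ + b·p₂ ≈ (0.664, 0.058, 0.746); φ = arcsin(p_z) ≈ 48.21°, λ = atan2(p_y, p_x) ≈ 4.97°.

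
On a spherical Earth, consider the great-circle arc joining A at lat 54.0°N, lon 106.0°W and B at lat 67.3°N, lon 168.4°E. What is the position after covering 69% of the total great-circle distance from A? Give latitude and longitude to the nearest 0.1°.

From cos δ = sin φ₁ sin φ₂ + cos φ₁ cos φ₂ cos Δλ, the central angle is δ ≈ 0.702 rad (40.2°).
Interpolate at f = 0.69 with slerp weights a = sin((1−f)δ)/sin δ ≈ 0.334, b = sin(fδ)/sin δ ≈ 0.721.
p = a·p₁ + b·p₂ ≈ (-0.327, -0.133, 0.936); φ = arcsin(p_z) ≈ 69.34°, λ = atan2(p_y, p_x) ≈ -157.86°.

≈ lat 69.3°N, lon 157.9°W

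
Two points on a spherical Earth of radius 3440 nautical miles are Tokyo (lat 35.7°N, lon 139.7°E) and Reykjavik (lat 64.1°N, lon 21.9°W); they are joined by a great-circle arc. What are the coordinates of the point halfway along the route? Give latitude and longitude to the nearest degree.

The haversine formula gives a central angle δ ≈ 1.381 rad (79.1°) between the endpoints.
Interpolate at f = 1/2 with slerp weights a = sin((1−f)δ)/sin δ ≈ 0.649, b = sin(fδ)/sin δ ≈ 0.649.
p = a·p₁ + b·p₂ ≈ (-0.139, 0.235, 0.962); φ = arcsin(p_z) ≈ 74.16°, λ = atan2(p_y, p_x) ≈ 120.58°.

≈ lat 74°N, lon 121°E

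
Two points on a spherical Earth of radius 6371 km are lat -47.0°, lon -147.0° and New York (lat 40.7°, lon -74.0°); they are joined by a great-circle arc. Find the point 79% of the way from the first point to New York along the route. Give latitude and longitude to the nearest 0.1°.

Write both endpoints as unit vectors p₁, p₂ with components (cos φ cos λ, cos φ sin λ, sin φ).
The central angle between the endpoints is δ = arccos(p₁·p₂) ≈ 1.903 rad (109.0°).
Interpolate at f = 0.79 with slerp weights a = sin((1−f)δ)/sin δ ≈ 0.411, b = sin(fδ)/sin δ ≈ 1.055.
p = a·p₁ + b·p₂ ≈ (-0.015, -0.922, 0.387); φ = arcsin(p_z) ≈ 22.78°, λ = atan2(p_y, p_x) ≈ -90.92°.

≈ lat 22.8°, lon -90.9°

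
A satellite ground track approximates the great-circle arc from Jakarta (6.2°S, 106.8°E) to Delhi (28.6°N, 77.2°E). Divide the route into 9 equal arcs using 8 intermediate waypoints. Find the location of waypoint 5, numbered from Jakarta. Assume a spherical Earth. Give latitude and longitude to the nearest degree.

≈ 14°N, 91°E

From cos δ = sin φ₁ sin φ₂ + cos φ₁ cos φ₂ cos Δλ, the central angle is δ ≈ 0.785 rad (45.0°).
Interpolate at f = 5/9 with slerp weights a = sin((1−f)δ)/sin δ ≈ 0.484, b = sin(fδ)/sin δ ≈ 0.598.
p = a·p₁ + b·p₂ ≈ (-0.023, 0.972, 0.234); φ = arcsin(p_z) ≈ 13.52°, λ = atan2(p_y, p_x) ≈ 91.34°.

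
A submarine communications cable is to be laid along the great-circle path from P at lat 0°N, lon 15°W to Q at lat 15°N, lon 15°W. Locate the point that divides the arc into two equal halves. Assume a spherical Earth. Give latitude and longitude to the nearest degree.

The haversine formula gives a central angle δ ≈ 0.262 rad (15.0°) between the endpoints.
Interpolate at f = 1/2 with slerp weights a = sin((1−f)δ)/sin δ ≈ 0.504, b = sin(fδ)/sin δ ≈ 0.504.
p = a·p₁ + b·p₂ ≈ (0.958, -0.257, 0.131); φ = arcsin(p_z) ≈ 7.50°, λ = atan2(p_y, p_x) ≈ -15.00°.

≈ lat 8°N, lon 15°W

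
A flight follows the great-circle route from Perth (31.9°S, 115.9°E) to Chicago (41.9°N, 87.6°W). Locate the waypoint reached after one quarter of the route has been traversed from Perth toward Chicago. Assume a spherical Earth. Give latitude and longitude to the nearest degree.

The haversine formula gives a central angle δ ≈ 2.772 rad (158.8°) between the endpoints.
Interpolate at f = 1/4 with slerp weights a = sin((1−f)δ)/sin δ ≈ 2.417, b = sin(fδ)/sin δ ≈ 1.767.
p = a·p₁ + b·p₂ ≈ (-0.841, 0.532, -0.097); φ = arcsin(p_z) ≈ -5.57°, λ = atan2(p_y, p_x) ≈ 147.71°.

≈ 6°S, 148°E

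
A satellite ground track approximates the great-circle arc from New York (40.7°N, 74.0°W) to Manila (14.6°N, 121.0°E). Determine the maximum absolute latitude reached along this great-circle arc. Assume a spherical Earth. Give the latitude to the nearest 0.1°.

The great circle lies in the plane with unit normal n̂ = (p₁ × p₂)/|p₁ × p₂|.
Here n̂_z ≈ -0.226; the vertex latitude is φ_max = arccos|n̂_z| ≈ 76.9°.
Check via Clairaut: cos φ_max = |cos φ₁| · sin C = cos(40.7°)·sin(17.4°) ≈ 0.226, again giving ≈ 76.9°.

≈ 76.9°N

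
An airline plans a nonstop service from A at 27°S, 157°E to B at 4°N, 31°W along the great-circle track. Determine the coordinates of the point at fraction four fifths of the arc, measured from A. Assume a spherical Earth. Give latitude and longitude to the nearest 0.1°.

≈ 25.6°S, 41.0°W

Write both endpoints as unit vectors p₁, p₂ with components (cos φ cos λ, cos φ sin λ, sin φ).
The central angle between the endpoints is δ = arccos(p₁·p₂) ≈ 2.719 rad (155.8°).
Interpolate at f = 4/5 with slerp weights a = sin((1−f)δ)/sin δ ≈ 1.260, b = sin(fδ)/sin δ ≈ 2.005.
p = a·p₁ + b·p₂ ≈ (0.681, -0.591, -0.432); φ = arcsin(p_z) ≈ -25.61°, λ = atan2(p_y, p_x) ≈ -40.98°.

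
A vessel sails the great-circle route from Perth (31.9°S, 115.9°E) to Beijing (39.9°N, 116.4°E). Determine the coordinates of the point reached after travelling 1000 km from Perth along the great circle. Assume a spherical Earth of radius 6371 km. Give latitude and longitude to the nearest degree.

≈ 23°S, 116°E

Convert each endpoint to a unit vector on the sphere (x = cos φ cos λ, y = cos φ sin λ, z = sin φ).
The central angle between the endpoints is δ = arccos(p₁·p₂) ≈ 1.253 rad (71.8°). The total great-circle distance is δ·R ≈ 1.253 × 6371 ≈ 7984 km, so the target fraction is f = 1000/7984 ≈ 0.125.
Interpolate at f ≈ 0.125 with slerp weights a = sin((1−f)δ)/sin δ ≈ 0.936, b = sin(fδ)/sin δ ≈ 0.165.
p = a·p₁ + b·p₂ ≈ (-0.403, 0.828, -0.389); φ = arcsin(p_z) ≈ -22.91°, λ = atan2(p_y, p_x) ≈ 115.97°.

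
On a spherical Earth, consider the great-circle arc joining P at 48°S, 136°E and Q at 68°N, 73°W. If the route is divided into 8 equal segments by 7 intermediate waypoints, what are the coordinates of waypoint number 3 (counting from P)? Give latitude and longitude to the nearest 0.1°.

Write both endpoints as unit vectors p₁, p₂ with components (cos φ cos λ, cos φ sin λ, sin φ).
The central angle between the endpoints is δ = arccos(p₁·p₂) ≈ 2.710 rad (155.3°).
Interpolate at f = 3/8 with slerp weights a = sin((1−f)δ)/sin δ ≈ 2.372, b = sin(fδ)/sin δ ≈ 2.032.
p = a·p₁ + b·p₂ ≈ (-0.919, 0.375, 0.121); φ = arcsin(p_z) ≈ 6.96°, λ = atan2(p_y, p_x) ≈ 157.82°.

≈ 7.0°N, 157.8°E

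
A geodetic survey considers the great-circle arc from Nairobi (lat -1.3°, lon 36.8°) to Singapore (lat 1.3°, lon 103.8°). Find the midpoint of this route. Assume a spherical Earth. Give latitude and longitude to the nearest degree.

Write both endpoints as unit vectors p₁, p₂ with components (cos φ cos λ, cos φ sin λ, sin φ).
The central angle between the endpoints is δ = arccos(p₁·p₂) ≈ 1.170 rad (67.0°).
Interpolate at f = 1/2 with slerp weights a = sin((1−f)δ)/sin δ ≈ 0.600, b = sin(fδ)/sin δ ≈ 0.600.
p = a·p₁ + b·p₂ ≈ (0.337, 0.941, 0.000); φ = arcsin(p_z) ≈ 0.00°, λ = atan2(p_y, p_x) ≈ 70.30°.

≈ lat 0°, lon 70°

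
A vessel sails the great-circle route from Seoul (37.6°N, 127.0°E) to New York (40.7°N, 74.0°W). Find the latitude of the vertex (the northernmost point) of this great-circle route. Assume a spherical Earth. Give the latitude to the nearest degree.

The great circle lies in the plane with unit normal n̂ = (p₁ × p₂)/|p₁ × p₂|.
Here n̂_z ≈ +0.218; the vertex latitude is φ_max = arccos|n̂_z| ≈ 77.4°.
Check via Clairaut: cos φ_max = |cos φ₁| · sin C = cos(37.6°)·sin(16.0°) ≈ 0.218, again giving ≈ 77.4°.

≈ 77°N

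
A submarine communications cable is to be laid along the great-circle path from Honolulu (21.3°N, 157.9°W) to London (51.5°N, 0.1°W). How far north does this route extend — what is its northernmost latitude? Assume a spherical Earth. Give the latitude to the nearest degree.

The great circle lies in the plane with unit normal n̂ = (p₁ × p₂)/|p₁ × p₂|.
Here n̂_z ≈ +0.226; the vertex latitude is φ_max = arccos|n̂_z| ≈ 76.9°.
Check via Clairaut: cos φ_max = |cos φ₁| · sin C = cos(21.3°)·sin(14.1°) ≈ 0.226, again giving ≈ 76.9°.

≈ 77°N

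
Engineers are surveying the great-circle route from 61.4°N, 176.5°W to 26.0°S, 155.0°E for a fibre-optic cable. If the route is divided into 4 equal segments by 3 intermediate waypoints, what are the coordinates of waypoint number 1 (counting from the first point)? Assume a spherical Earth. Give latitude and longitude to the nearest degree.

≈ 40°N, 171°E

Write both endpoints as unit vectors p₁, p₂ with components (cos φ cos λ, cos φ sin λ, sin φ).
The central angle between the endpoints is δ = arccos(p₁·p₂) ≈ 1.578 rad (90.4°).
Interpolate at f = 1/4 with slerp weights a = sin((1−f)δ)/sin δ ≈ 0.926, b = sin(fδ)/sin δ ≈ 0.384.
p = a·p₁ + b·p₂ ≈ (-0.755, 0.119, 0.644); φ = arcsin(p_z) ≈ 40.12°, λ = atan2(p_y, p_x) ≈ 171.05°.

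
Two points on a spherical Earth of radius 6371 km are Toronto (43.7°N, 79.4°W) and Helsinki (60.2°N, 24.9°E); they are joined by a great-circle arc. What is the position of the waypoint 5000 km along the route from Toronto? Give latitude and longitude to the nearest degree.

Convert each endpoint to a unit vector on the sphere (x = cos φ cos λ, y = cos φ sin λ, z = sin φ).
The central angle between the endpoints is δ = arccos(p₁·p₂) ≈ 1.035 rad (59.3°). The total great-circle distance is δ·R ≈ 1.035 × 6371 ≈ 6592 km, so the target fraction is f = 5000/6592 ≈ 0.758.
Interpolate at f ≈ 0.758 with slerp weights a = sin((1−f)δ)/sin δ ≈ 0.288, b = sin(fδ)/sin δ ≈ 0.822.
p = a·p₁ + b·p₂ ≈ (0.409, -0.032, 0.912); φ = arcsin(p_z) ≈ 65.79°, λ = atan2(p_y, p_x) ≈ -4.53°.

≈ (66°N, 5°W)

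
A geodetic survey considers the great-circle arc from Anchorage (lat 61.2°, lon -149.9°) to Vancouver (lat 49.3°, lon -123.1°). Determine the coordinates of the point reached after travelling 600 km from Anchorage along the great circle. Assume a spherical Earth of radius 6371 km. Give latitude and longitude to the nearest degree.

From cos δ = sin φ₁ sin φ₂ + cos φ₁ cos φ₂ cos Δλ, the central angle is δ ≈ 0.334 rad (19.1°). The total great-circle distance is δ·R ≈ 0.334 × 6371 ≈ 2127 km, so the target fraction is f = 600/2127 ≈ 0.282.
Interpolate at f ≈ 0.282 with slerp weights a = sin((1−f)δ)/sin δ ≈ 0.724, b = sin(fδ)/sin δ ≈ 0.287.
p = a·p₁ + b·p₂ ≈ (-0.404, -0.332, 0.852); φ = arcsin(p_z) ≈ 58.47°, λ = atan2(p_y, p_x) ≈ -140.62°.

≈ lat 58°, lon -141°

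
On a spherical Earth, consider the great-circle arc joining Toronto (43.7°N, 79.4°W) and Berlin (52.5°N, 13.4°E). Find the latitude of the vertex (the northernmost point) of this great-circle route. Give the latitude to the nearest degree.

The great circle lies in the plane with unit normal n̂ = (p₁ × p₂)/|p₁ × p₂|.
Here n̂_z ≈ +0.517; the vertex latitude is φ_max = arccos|n̂_z| ≈ 58.9°.
Check via Clairaut: cos φ_max = |cos φ₁| · sin C = cos(43.7°)·sin(45.7°) ≈ 0.517, again giving ≈ 58.9°.

≈ 59°N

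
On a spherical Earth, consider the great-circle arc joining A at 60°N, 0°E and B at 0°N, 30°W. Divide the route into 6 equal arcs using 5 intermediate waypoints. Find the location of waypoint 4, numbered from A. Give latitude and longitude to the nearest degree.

≈ 21°N, 24°W

From cos δ = sin φ₁ sin φ₂ + cos φ₁ cos φ₂ cos Δλ, the central angle is δ ≈ 1.123 rad (64.3°).
Interpolate at f = 4/6 with slerp weights a = sin((1−f)δ)/sin δ ≈ 0.406, b = sin(fδ)/sin δ ≈ 0.755.
p = a·p₁ + b·p₂ ≈ (0.857, -0.378, 0.351); φ = arcsin(p_z) ≈ 20.57°, λ = atan2(p_y, p_x) ≈ -23.78°.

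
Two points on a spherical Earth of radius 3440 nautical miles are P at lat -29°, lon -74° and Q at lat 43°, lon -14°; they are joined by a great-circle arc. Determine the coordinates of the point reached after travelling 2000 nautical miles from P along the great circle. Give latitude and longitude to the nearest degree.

≈ lat -2°, lon -54°

Convert each endpoint to a unit vector on the sphere (x = cos φ cos λ, y = cos φ sin λ, z = sin φ).
The central angle between the endpoints is δ = arccos(p₁·p₂) ≈ 1.582 rad (90.6°). The total great-circle distance is δ·R ≈ 1.582 × 3440 ≈ 5441 nmi, so the target fraction is f = 2000/5441 ≈ 0.368.
Interpolate at f ≈ 0.368 with slerp weights a = sin((1−f)δ)/sin δ ≈ 0.842, b = sin(fδ)/sin δ ≈ 0.549.
p = a·p₁ + b·p₂ ≈ (0.593, -0.805, -0.033); φ = arcsin(p_z) ≈ -1.92°, λ = atan2(p_y, p_x) ≈ -53.63°.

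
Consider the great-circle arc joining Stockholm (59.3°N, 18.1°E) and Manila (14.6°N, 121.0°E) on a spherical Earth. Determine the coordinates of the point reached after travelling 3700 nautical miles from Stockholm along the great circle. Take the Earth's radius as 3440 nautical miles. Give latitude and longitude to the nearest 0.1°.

≈ 33.4°N, 107.9°E

From cos δ = sin φ₁ sin φ₂ + cos φ₁ cos φ₂ cos Δλ, the central angle is δ ≈ 1.464 rad (83.9°). The total great-circle distance is δ·R ≈ 1.464 × 3440 ≈ 5037 nmi, so the target fraction is f = 3700/5037 ≈ 0.735.
Interpolate at f ≈ 0.735 with slerp weights a = sin((1−f)δ)/sin δ ≈ 0.381, b = sin(fδ)/sin δ ≈ 0.885.
p = a·p₁ + b·p₂ ≈ (-0.256, 0.794, 0.551); φ = arcsin(p_z) ≈ 33.41°, λ = atan2(p_y, p_x) ≈ 107.87°.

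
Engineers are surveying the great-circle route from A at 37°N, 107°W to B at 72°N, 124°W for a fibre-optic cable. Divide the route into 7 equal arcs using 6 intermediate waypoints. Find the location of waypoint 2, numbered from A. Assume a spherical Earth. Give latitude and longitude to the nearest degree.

≈ 47°N, 109°W

The haversine formula gives a central angle δ ≈ 0.629 rad (36.1°) between the endpoints.
Interpolate at f = 2/7 with slerp weights a = sin((1−f)δ)/sin δ ≈ 0.738, b = sin(fδ)/sin δ ≈ 0.304.
p = a·p₁ + b·p₂ ≈ (-0.225, -0.642, 0.733); φ = arcsin(p_z) ≈ 47.16°, λ = atan2(p_y, p_x) ≈ -109.31°.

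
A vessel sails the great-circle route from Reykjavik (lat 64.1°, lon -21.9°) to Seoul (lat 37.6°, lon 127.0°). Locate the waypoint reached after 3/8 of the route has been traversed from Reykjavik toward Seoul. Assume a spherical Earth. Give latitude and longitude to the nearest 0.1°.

Convert each endpoint to a unit vector on the sphere (x = cos φ cos λ, y = cos φ sin λ, z = sin φ).
The central angle between the endpoints is δ = arccos(p₁·p₂) ≈ 1.316 rad (75.4°).
Interpolate at f = 3/8 with slerp weights a = sin((1−f)δ)/sin δ ≈ 0.757, b = sin(fδ)/sin δ ≈ 0.489.
p = a·p₁ + b·p₂ ≈ (0.074, 0.186, 0.980); φ = arcsin(p_z) ≈ 78.45°, λ = atan2(p_y, p_x) ≈ 68.47°.

≈ lat 78.4°, lon 68.5°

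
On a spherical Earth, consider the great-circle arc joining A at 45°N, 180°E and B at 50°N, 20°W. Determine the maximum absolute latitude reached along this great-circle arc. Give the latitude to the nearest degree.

≈ 81°N

The great circle lies in the plane with unit normal n̂ = (p₁ × p₂)/|p₁ × p₂|.
Here n̂_z ≈ +0.156; the vertex latitude is φ_max = arccos|n̂_z| ≈ 81.0°.
Check via Clairaut: cos φ_max = |cos φ₁| · sin C = cos(45.0°)·sin(12.8°) ≈ 0.156, again giving ≈ 81.0°.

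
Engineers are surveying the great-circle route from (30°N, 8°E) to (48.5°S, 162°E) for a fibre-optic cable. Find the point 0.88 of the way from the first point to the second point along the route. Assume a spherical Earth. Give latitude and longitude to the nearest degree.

≈ (56°S, 134°E)

The haversine formula gives a central angle δ ≈ 2.669 rad (152.9°) between the endpoints.
Interpolate at f = 0.88 with slerp weights a = sin((1−f)δ)/sin δ ≈ 0.691, b = sin(fδ)/sin δ ≈ 1.564.
p = a·p₁ + b·p₂ ≈ (-0.393, 0.404, -0.826); φ = arcsin(p_z) ≈ -55.70°, λ = atan2(p_y, p_x) ≈ 134.25°.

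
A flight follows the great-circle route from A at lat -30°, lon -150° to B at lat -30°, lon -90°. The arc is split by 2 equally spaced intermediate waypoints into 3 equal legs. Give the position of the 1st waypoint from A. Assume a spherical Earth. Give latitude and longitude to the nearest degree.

≈ lat -33°, lon -130°

The haversine formula gives a central angle δ ≈ 0.896 rad (51.3°) between the endpoints.
Interpolate at f = 1/3 with slerp weights a = sin((1−f)δ)/sin δ ≈ 0.720, b = sin(fδ)/sin δ ≈ 0.377.
p = a·p₁ + b·p₂ ≈ (-0.540, -0.638, -0.549); φ = arcsin(p_z) ≈ -33.27°, λ = atan2(p_y, p_x) ≈ -130.25°.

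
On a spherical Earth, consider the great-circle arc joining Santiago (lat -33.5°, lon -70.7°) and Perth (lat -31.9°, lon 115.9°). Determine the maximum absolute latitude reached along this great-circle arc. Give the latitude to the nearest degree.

≈ -85°

The great circle lies in the plane with unit normal n̂ = (p₁ × p₂)/|p₁ × p₂|.
Here n̂_z ≈ -0.089; the vertex latitude is φ_max = arccos|n̂_z| ≈ 84.9°.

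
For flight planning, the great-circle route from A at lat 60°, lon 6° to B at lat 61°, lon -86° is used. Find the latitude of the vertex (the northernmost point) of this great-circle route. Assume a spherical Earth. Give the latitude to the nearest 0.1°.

≈ 68.6°

The great circle lies in the plane with unit normal n̂ = (p₁ × p₂)/|p₁ × p₂|.
Here n̂_z ≈ -0.366; the vertex latitude is φ_max = arccos|n̂_z| ≈ 68.6°.
Check via Clairaut: cos φ_max = |cos φ₁| · sin C = cos(60.0°)·sin(47.0°) ≈ 0.366, again giving ≈ 68.6°.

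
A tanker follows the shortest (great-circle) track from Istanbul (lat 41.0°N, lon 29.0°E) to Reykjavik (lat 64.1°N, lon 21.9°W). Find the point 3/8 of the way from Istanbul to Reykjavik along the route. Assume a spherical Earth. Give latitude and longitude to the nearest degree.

The haversine formula gives a central angle δ ≈ 0.647 rad (37.1°) between the endpoints.
Interpolate at f = 3/8 with slerp weights a = sin((1−f)δ)/sin δ ≈ 0.653, b = sin(fδ)/sin δ ≈ 0.399.
p = a·p₁ + b·p₂ ≈ (0.592, 0.174, 0.787); φ = arcsin(p_z) ≈ 51.88°, λ = atan2(p_y, p_x) ≈ 16.36°.

≈ lat 52°N, lon 16°E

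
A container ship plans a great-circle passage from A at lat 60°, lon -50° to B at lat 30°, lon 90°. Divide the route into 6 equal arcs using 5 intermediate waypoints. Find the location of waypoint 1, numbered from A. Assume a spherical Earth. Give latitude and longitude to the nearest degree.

≈ lat 70°, lon -26°

Write both endpoints as unit vectors p₁, p₂ with components (cos φ cos λ, cos φ sin λ, sin φ).
The central angle between the endpoints is δ = arccos(p₁·p₂) ≈ 1.469 rad (84.2°).
Interpolate at f = 1/6 with slerp weights a = sin((1−f)δ)/sin δ ≈ 0.945, b = sin(fδ)/sin δ ≈ 0.244.
p = a·p₁ + b·p₂ ≈ (0.304, -0.151, 0.941); φ = arcsin(p_z) ≈ 70.16°, λ = atan2(p_y, p_x) ≈ -26.44°.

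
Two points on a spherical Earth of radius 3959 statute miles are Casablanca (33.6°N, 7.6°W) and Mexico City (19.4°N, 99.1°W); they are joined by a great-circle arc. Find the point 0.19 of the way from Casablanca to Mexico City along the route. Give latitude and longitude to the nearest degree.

≈ 37°N, 26°W

Write both endpoints as unit vectors p₁, p₂ with components (cos φ cos λ, cos φ sin λ, sin φ).
The central angle between the endpoints is δ = arccos(p₁·p₂) ≈ 1.407 rad (80.6°).
Interpolate at f = 0.19 with slerp weights a = sin((1−f)δ)/sin δ ≈ 0.921, b = sin(fδ)/sin δ ≈ 0.268.
p = a·p₁ + b·p₂ ≈ (0.720, -0.351, 0.598); φ = arcsin(p_z) ≈ 36.76°, λ = atan2(p_y, p_x) ≈ -25.97°.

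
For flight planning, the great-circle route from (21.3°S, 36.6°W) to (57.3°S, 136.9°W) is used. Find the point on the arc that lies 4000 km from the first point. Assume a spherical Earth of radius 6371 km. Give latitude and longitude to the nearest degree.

≈ (49°S, 66°W)

Write both endpoints as unit vectors p₁, p₂ with components (cos φ cos λ, cos φ sin λ, sin φ).
The central angle between the endpoints is δ = arccos(p₁·p₂) ≈ 1.353 rad (77.5°). The total great-circle distance is δ·R ≈ 1.353 × 6371 ≈ 8623 km, so the target fraction is f = 4000/8623 ≈ 0.464.
Interpolate at f ≈ 0.464 with slerp weights a = sin((1−f)δ)/sin δ ≈ 0.680, b = sin(fδ)/sin δ ≈ 0.602.
p = a·p₁ + b·p₂ ≈ (0.271, -0.600, -0.753); φ = arcsin(p_z) ≈ -48.86°, λ = atan2(p_y, p_x) ≈ -65.68°.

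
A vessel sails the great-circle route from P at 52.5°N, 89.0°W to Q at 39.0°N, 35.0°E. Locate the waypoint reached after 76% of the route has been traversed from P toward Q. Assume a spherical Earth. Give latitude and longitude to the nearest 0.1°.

≈ 53.7°N, 19.0°E

Convert each endpoint to a unit vector on the sphere (x = cos φ cos λ, y = cos φ sin λ, z = sin φ).
The central angle between the endpoints is δ = arccos(p₁·p₂) ≈ 1.334 rad (76.4°).
Interpolate at f = 0.76 with slerp weights a = sin((1−f)δ)/sin δ ≈ 0.324, b = sin(fδ)/sin δ ≈ 0.873.
p = a·p₁ + b·p₂ ≈ (0.559, 0.192, 0.806); φ = arcsin(p_z) ≈ 53.74°, λ = atan2(p_y, p_x) ≈ 18.96°.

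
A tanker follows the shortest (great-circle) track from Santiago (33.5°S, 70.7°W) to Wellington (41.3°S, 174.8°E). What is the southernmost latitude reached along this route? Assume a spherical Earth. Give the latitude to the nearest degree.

The great circle lies in the plane with unit normal n̂ = (p₁ × p₂)/|p₁ × p₂|.
Here n̂_z ≈ -0.573; the vertex latitude is φ_max = arccos|n̂_z| ≈ 55.0°.
Check via Clairaut: cos φ_max = |cos φ₁| · sin C = cos(33.5°)·sin(136.6°) ≈ 0.573, again giving ≈ 55.0°.

≈ 55°S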